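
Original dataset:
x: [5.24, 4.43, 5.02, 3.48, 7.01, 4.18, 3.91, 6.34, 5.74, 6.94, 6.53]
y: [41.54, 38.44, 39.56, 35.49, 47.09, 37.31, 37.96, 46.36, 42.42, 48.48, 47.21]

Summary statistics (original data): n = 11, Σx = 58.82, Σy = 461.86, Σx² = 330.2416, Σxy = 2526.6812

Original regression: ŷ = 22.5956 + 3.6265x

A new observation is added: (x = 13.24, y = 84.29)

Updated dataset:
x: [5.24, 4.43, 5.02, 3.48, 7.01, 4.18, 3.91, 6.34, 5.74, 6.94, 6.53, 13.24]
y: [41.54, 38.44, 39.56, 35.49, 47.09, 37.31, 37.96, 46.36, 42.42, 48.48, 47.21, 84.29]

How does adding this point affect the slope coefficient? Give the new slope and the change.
Adding the point moves β₁ from 3.6265 to 4.9857, i.e. it increases by 1.3592 (+37.5%).

x = 13.24 lies well outside the original x-range [3.48, 7.01] (x̄ ≈ 5.35), so this observation has high leverage and can move the slope substantially.

Step 1: Update the sums with the new point (n goes from 11 to 12)
Σx  = 58.82 + 13.24 = 72.06
Σy  = 461.86 + 84.29 = 546.15
Σx² = 330.2416 + 13.24² = 330.2416 + 175.2976 = 505.5392
Σxy = 2526.6812 + 13.24×84.29 = 2526.6812 + 1115.9996 = 3642.6808

Step 2: Recompute the slope with b₁ = (nΣxy − ΣxΣy) / (nΣx² − (Σx)²)
Numerator   = 12×3642.6808 − 72.06×546.15 = 43712.1696 − 39355.5690 = 4356.6006
Denominator = 12×505.5392 − 72.06² = 6066.4704 − 5192.6436 = 873.8268
b₁(new) = 4356.6006 / 873.8268 = 4.9857

(Same formula on the original sums: (11×2526.6812 − 58.82×461.86) / (11×330.2416 − 58.82²) = 626.8880 / 172.8652 = 3.6265, matching the given fit.)

Step 3: Change in slope
Δβ₁ = 4.9857 − 3.6265 = +1.3592
Relative change = +1.3592 / 3.6265 × 100% = +37.5%
→ the slope increases when the point is added.

Because the point sits above the extension of the original line at a high-leverage x, it tilts the fit up.
In practice: examine leverage (hᵢ) and Cook's distance rather than deleting it automatically.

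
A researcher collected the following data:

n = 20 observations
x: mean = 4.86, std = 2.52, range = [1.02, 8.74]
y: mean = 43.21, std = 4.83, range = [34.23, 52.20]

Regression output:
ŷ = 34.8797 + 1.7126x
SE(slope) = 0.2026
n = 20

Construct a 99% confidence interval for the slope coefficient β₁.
The 99% CI for β₁ is (1.1294, 2.2958)

Confidence interval for the slope:

The 99% CI for β₁ is: β̂₁ ± t*(α/2, n-2) × SE(β̂₁)

Step 1: Find critical t-value
- Confidence level = 0.99
- Degrees of freedom = n - 2 = 20 - 2 = 18
- t*(α/2, 18) = 2.8784

Step 2: Calculate margin of error
Margin = 2.8784 × 0.2026 = 0.5832

Step 3: Construct interval
CI = 1.7126 ± 0.5832
CI = (1.1294, 2.2958)

Interpretation: We are 99% confident that the true slope β₁ lies between 1.1294 and 2.2958.
Both endpoints are positive, so the data support a genuinely positive slope at this confidence level.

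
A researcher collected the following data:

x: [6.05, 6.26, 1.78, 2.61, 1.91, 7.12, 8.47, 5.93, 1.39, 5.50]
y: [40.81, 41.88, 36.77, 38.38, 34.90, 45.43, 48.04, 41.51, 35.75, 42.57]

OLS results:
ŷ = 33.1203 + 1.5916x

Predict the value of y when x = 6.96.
ŷ = 44.1978

Plug x = 6.96 into the fitted line:

ŷ = 33.1203 + 1.5916 × 6.96
ŷ = 33.1203 + 11.0775
ŷ = 44.1978

This is a point prediction; actual observations scatter around it by roughly the residual standard deviation.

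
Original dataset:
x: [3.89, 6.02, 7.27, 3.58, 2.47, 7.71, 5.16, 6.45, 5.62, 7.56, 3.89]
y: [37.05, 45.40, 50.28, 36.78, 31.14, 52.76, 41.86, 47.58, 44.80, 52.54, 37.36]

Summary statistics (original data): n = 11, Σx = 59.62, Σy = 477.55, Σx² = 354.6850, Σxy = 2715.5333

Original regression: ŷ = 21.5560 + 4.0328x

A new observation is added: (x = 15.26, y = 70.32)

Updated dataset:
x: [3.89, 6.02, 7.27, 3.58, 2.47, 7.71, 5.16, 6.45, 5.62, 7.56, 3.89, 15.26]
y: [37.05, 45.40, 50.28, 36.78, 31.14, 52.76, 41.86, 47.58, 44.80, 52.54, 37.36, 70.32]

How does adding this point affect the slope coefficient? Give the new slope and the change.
New slope β₁ = 3.0748 versus 4.0328 before: a change of -0.9580 (-23.8%).

The new point has HIGH LEVERAGE: x = 15.26 is far from the original mean x̄ = 59.62/11 ≈ 5.42 (original range [2.47, 7.71]).

Step 1: Update the sums with the new point (n goes from 11 to 12)
Σx  = 59.62 + 15.26 = 74.88
Σy  = 477.55 + 70.32 = 547.87
Σx² = 354.6850 + 15.26² = 354.6850 + 232.8676 = 587.5526
Σxy = 2715.5333 + 15.26×70.32 = 2715.5333 + 1073.0832 = 3788.6165

Step 2: Recompute the slope with b₁ = (nΣxy − ΣxΣy) / (nΣx² − (Σx)²)
Numerator   = 12×3788.6165 − 74.88×547.87 = 45463.3980 − 41024.5056 = 4438.8924
Denominator = 12×587.5526 − 74.88² = 7050.6312 − 5607.0144 = 1443.6168
b₁(new) = 4438.8924 / 1443.6168 = 3.0748

(Same formula on the original sums: (11×2715.5333 − 59.62×477.55) / (11×354.6850 − 59.62²) = 1399.3353 / 346.9906 = 4.0328, matching the given fit.)

Step 3: Change in slope
Δβ₁ = 3.0748 − 4.0328 = -0.9580
Relative change = -0.9580 / 4.0328 × 100% = -23.8%
→ the slope decreases when the point is added.

A high-leverage point only changes the slope if it is off the original line; here y = 70.32 is below the original trend, so the slope decreases.
In practice: examine leverage (hᵢ) and Cook's distance rather than deleting it automatically.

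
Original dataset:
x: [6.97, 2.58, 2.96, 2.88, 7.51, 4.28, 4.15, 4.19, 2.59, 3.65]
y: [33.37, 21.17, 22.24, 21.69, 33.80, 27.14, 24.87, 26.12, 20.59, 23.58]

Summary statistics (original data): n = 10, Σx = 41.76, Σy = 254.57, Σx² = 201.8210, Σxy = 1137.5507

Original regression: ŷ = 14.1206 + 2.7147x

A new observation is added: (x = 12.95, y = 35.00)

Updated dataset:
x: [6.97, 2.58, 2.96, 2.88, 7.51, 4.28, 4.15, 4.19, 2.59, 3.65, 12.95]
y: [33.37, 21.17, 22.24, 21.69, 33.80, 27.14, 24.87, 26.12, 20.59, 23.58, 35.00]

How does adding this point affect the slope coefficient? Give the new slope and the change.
New slope β₁ = 1.5458 versus 2.7147 before: a change of -1.1689 (-43.1%).

The new point has HIGH LEVERAGE: x = 12.95 is far from the original mean x̄ = 41.76/10 ≈ 4.18 (original range [2.58, 7.51]).

Step 1: Update the sums with the new point (n goes from 10 to 11)
Σx  = 41.76 + 12.95 = 54.71
Σy  = 254.57 + 35.00 = 289.57
Σx² = 201.8210 + 12.95² = 201.8210 + 167.7025 = 369.5235
Σxy = 1137.5507 + 12.95×35.00 = 1137.5507 + 453.2500 = 1590.8007

Step 2: Recompute the slope with b₁ = (nΣxy − ΣxΣy) / (nΣx² − (Σx)²)
Numerator   = 11×1590.8007 − 54.71×289.57 = 17498.8077 − 15842.3747 = 1656.4330
Denominator = 11×369.5235 − 54.71² = 4064.7585 − 2993.1841 = 1071.5744
b₁(new) = 1656.4330 / 1071.5744 = 1.5458

(Same formula on the original sums: (10×1137.5507 − 41.76×254.57) / (10×201.8210 − 41.76²) = 744.6638 / 274.3124 = 2.7147, matching the given fit.)

Step 3: Change in slope
Δβ₁ = 1.5458 − 2.7147 = -1.1689
Relative change = -1.1689 / 2.7147 × 100% = -43.1%
→ the slope decreases when the point is added.

Because the point sits below the extension of the original line at a high-leverage x, it tilts the fit down.
In practice: examine leverage (hᵢ) and Cook's distance rather than deleting it automatically; investigate whether it comes from the same population as the rest of the sample.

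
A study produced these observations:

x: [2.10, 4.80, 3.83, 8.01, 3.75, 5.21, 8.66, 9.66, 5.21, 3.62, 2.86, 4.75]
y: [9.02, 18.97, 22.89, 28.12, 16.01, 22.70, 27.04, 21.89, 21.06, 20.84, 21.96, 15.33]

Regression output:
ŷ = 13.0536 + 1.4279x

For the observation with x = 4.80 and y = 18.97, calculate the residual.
Residual = -0.9375

The residual is the difference between the actual value and the predicted value:

Residual = y - ŷ

Step 1: Calculate predicted value
ŷ = 13.0536 + 1.4279 × 4.80
ŷ = 19.9075

Step 2: Calculate residual
Residual = 18.97 - 19.9075
Residual = -0.9375

Interpretation: the model overestimates the actual value by 0.9375 at this point (negative residual → observation lies below the fitted line).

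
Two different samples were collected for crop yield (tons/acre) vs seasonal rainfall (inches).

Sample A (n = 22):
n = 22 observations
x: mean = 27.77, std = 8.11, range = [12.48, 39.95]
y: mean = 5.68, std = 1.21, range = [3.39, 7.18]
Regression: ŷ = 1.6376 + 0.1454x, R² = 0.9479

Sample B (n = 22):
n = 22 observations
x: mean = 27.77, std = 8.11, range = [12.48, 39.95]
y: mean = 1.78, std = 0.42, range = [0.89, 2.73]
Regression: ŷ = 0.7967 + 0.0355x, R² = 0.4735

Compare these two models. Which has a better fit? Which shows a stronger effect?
Model A has the better fit (R² = 0.9479 vs 0.4735). Model A shows the stronger effect (|β₁| = 0.1454 vs 0.0355).

Model Comparison:

Which explains more variance? (R²)
- Model A: R² = 0.9479 → 94.79% of variance in crop yield explained
- Model B: R² = 0.4735 → 47.35% of variance in crop yield explained
- 0.9479 > 0.4735 → Model A has the better fit

Which has the larger per-inch effect? (|β₁|)
- Model A: β₁ = 0.1454 → predicted crop yield rises 0.1454 tons/acre per additional inch of rainfall
- Model B: β₁ = 0.0355 → predicted crop yield rises 0.0355 tons/acre per additional inch of rainfall
- |0.1454| > |0.0355| → Model A shows the stronger marginal effect

Notes:
- R² measures how tightly points cluster around the line; β₁ measures how steep the line is — they answer different questions.
- A better fit (higher R²) doesn't necessarily mean a more important relationship.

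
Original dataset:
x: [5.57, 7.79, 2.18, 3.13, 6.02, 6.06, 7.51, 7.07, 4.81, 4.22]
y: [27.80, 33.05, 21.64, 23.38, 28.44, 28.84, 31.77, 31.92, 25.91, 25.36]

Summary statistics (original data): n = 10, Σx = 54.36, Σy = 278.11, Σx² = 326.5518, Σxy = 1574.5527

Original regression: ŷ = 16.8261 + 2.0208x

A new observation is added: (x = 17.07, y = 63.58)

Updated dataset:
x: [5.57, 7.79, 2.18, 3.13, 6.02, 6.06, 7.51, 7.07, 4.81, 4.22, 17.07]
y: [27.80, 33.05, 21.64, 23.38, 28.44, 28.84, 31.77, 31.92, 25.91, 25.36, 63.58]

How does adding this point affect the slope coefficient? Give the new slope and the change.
New slope β₁ = 2.8622 versus 2.0208 before: a change of +0.8414 (+41.6%).

The new point has HIGH LEVERAGE: x = 17.07 is far from the original mean x̄ = 54.36/10 ≈ 5.44 (original range [2.18, 7.79]).

Step 1: Update the sums with the new point (n goes from 10 to 11)
Σx  = 54.36 + 17.07 = 71.43
Σy  = 278.11 + 63.58 = 341.69
Σx² = 326.5518 + 17.07² = 326.5518 + 291.3849 = 617.9367
Σxy = 1574.5527 + 17.07×63.58 = 1574.5527 + 1085.3106 = 2659.8633

Step 2: Recompute the slope with b₁ = (nΣxy − ΣxΣy) / (nΣx² − (Σx)²)
Numerator   = 11×2659.8633 − 71.43×341.69 = 29258.4963 − 24406.9167 = 4851.5796
Denominator = 11×617.9367 − 71.43² = 6797.3037 − 5102.2449 = 1695.0588
b₁(new) = 4851.5796 / 1695.0588 = 2.8622

(Same formula on the original sums: (10×1574.5527 − 54.36×278.11) / (10×326.5518 − 54.36²) = 627.4674 / 310.5084 = 2.0208, matching the given fit.)

Step 3: Change in slope
Δβ₁ = 2.8622 − 2.0208 = +0.8414
Relative change = +0.8414 / 2.0208 × 100% = +41.6%
→ the slope increases when the point is added.

A high-leverage point only changes the slope if it is off the original line; here y = 63.58 is above the original trend, so the slope increases.
In practice: check such a point for data-entry or measurement error; examine leverage (hᵢ) and Cook's distance rather than deleting it automatically.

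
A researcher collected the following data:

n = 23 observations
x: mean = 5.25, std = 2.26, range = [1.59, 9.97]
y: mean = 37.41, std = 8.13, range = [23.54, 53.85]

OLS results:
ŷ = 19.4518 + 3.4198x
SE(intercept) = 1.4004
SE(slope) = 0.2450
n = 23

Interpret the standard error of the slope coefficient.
SE(slope) = 0.2450 measures the uncertainty in the estimated slope. The coefficient is estimated precisely (SE/|β̂₁| = 7.2%).

What SE measures:
- The standard error quantifies the sampling variability of the coefficient estimate
- It is the estimated standard deviation of β̂₁ across hypothetical repeated samples of the same size
- Smaller SE → more precise estimate

Relative precision:
- SE / |β̂₁| = 0.2450 / 3.4198 = 7.2%
- Rule of thumb (under 20%: precise; 20% to under 50%: moderately precise; 50% or more: imprecise) → precise

Rough 95% range (±2 SE): 3.4198 ± 0.4900 → (2.9298, 3.9098).

What drives SE(β̂₁): larger n (here n = 23) → smaller SE; more residual scatter → larger SE.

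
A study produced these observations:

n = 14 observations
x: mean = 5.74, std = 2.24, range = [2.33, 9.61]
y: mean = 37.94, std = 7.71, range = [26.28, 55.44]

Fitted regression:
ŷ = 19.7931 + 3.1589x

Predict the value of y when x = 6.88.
ŷ = 41.5263

x = 6.88 lies inside the observed range [2.33, 9.61], so the fitted equation applies directly:

ŷ = 19.7931 + 3.1589 × 6.88
ŷ = 19.7931 + 21.7332
ŷ = 41.5263

This is a point prediction; actual observations scatter around it by roughly the residual standard deviation.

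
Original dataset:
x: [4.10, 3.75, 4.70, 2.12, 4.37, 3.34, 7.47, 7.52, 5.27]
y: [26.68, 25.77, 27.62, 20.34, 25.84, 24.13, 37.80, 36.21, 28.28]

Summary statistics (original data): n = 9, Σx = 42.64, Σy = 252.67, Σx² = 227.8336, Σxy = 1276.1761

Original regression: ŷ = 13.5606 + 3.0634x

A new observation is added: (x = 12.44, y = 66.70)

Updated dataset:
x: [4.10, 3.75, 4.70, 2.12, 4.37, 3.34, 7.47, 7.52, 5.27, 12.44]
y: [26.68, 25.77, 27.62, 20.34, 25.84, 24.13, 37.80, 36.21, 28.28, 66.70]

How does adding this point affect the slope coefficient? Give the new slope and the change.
The slope changes from 3.0634 to 4.3789 (change of +1.3155, or +42.9%).

x = 12.44 lies well outside the original x-range [2.12, 7.52] (x̄ ≈ 4.74), so this observation has high leverage and can move the slope substantially.

Step 1: Update the sums with the new point (n goes from 9 to 10)
Σx  = 42.64 + 12.44 = 55.08
Σy  = 252.67 + 66.70 = 319.37
Σx² = 227.8336 + 12.44² = 227.8336 + 154.7536 = 382.5872
Σxy = 1276.1761 + 12.44×66.70 = 1276.1761 + 829.7480 = 2105.9241

Step 2: Recompute the slope with b₁ = (nΣxy − ΣxΣy) / (nΣx² − (Σx)²)
Numerator   = 10×2105.9241 − 55.08×319.37 = 21059.2410 − 17590.8996 = 3468.3414
Denominator = 10×382.5872 − 55.08² = 3825.8720 − 3033.8064 = 792.0656
b₁(new) = 3468.3414 / 792.0656 = 4.3789

(Same formula on the original sums: (9×1276.1761 − 42.64×252.67) / (9×227.8336 − 42.64²) = 711.7361 / 232.3328 = 3.0634, matching the given fit.)

Step 3: Change in slope
Δβ₁ = 4.3789 − 3.0634 = +1.3155
Relative change = +1.3155 / 3.0634 × 100% = +42.9%
→ the slope increases when the point is added.

Because the point sits above the extension of the original line at a high-leverage x, it tilts the fit up.
In practice: check such a point for data-entry or measurement error; investigate whether it comes from the same population as the rest of the sample.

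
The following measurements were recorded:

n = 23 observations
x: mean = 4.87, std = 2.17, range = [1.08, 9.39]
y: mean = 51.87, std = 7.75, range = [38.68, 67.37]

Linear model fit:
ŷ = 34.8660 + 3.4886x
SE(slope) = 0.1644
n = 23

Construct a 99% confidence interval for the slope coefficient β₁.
The 99% CI for β₁ is (3.0231, 3.9541)

Confidence interval for the slope:

The 99% CI for β₁ is: β̂₁ ± t*(α/2, n-2) × SE(β̂₁)

Step 1: Find critical t-value
- Confidence level = 0.99
- Degrees of freedom = n - 2 = 23 - 2 = 21
- t*(α/2, 21) = 2.8314

Step 2: Calculate margin of error
Margin = 2.8314 × 0.1644 = 0.4655

Step 3: Construct interval
CI = 3.4886 ± 0.4655
CI = (3.0231, 3.9541)

Interpretation: We are 99% confident that the true slope β₁ lies between 3.0231 and 3.9541.
Both endpoints are positive, so the data support a genuinely positive slope at this confidence level.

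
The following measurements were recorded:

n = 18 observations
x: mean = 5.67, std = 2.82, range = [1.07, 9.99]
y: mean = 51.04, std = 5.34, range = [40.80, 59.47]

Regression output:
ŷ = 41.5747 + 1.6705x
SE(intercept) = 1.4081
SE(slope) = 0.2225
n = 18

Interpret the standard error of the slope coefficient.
SE(slope) = 0.2225 measures the uncertainty in the estimated slope. The coefficient is estimated precisely (SE/|β̂₁| = 13.3%).

SE(β̂₁) = 0.2225 says: if we drew many samples of n = 18 from the same population and refit each time, the fitted slopes would scatter with a standard deviation of roughly 0.2225 around the true β₁.

Relative precision:
- SE / |β̂₁| = 0.2225 / 1.6705 = 13.3%
- Rule of thumb (under 20%: precise; 20% to under 50%: moderately precise; 50% or more: imprecise) → precise

Link to the t-test: t = β̂₁ / SE(β̂₁) = 1.6705 / 0.2225 = 7.5079, the statistic for H₀: β₁ = 0.

What drives SE(β̂₁): more residual scatter → larger SE; wider spread of x values → smaller SE; larger n (here n = 18) → smaller SE.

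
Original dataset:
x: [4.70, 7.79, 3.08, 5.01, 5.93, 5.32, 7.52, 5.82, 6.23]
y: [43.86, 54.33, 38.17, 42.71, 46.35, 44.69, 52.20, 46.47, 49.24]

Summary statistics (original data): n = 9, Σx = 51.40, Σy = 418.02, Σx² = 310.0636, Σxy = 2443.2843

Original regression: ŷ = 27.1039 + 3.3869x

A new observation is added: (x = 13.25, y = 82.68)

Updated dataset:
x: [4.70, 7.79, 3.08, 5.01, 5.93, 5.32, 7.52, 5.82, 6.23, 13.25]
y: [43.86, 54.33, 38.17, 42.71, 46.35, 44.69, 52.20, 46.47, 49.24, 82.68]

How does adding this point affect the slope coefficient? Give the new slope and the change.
New slope β₁ = 4.4598 versus 3.3869 before: a change of +1.0729 (+31.7%).

The new point has HIGH LEVERAGE: x = 13.25 is far from the original mean x̄ = 51.40/9 ≈ 5.71 (original range [3.08, 7.79]).

Step 1: Update the sums with the new point (n goes from 9 to 10)
Σx  = 51.40 + 13.25 = 64.65
Σy  = 418.02 + 82.68 = 500.70
Σx² = 310.0636 + 13.25² = 310.0636 + 175.5625 = 485.6261
Σxy = 2443.2843 + 13.25×82.68 = 2443.2843 + 1095.5100 = 3538.7943

Step 2: Recompute the slope with b₁ = (nΣxy − ΣxΣy) / (nΣx² − (Σx)²)
Numerator   = 10×3538.7943 − 64.65×500.70 = 35387.9430 − 32370.2550 = 3017.6880
Denominator = 10×485.6261 − 64.65² = 4856.2610 − 4179.6225 = 676.6385
b₁(new) = 3017.6880 / 676.6385 = 4.4598

(Same formula on the original sums: (9×2443.2843 − 51.40×418.02) / (9×310.0636 − 51.40²) = 503.3307 / 148.6124 = 3.3869, matching the given fit.)

Step 3: Change in slope
Δβ₁ = 4.4598 − 3.3869 = +1.0729
Relative change = +1.0729 / 3.3869 × 100% = +31.7%
→ the slope increases when the point is added.

A high-leverage point only changes the slope if it is off the original line; here y = 82.68 is above the original trend, so the slope increases.
In practice: check such a point for data-entry or measurement error; investigate whether it comes from the same population as the rest of the sample.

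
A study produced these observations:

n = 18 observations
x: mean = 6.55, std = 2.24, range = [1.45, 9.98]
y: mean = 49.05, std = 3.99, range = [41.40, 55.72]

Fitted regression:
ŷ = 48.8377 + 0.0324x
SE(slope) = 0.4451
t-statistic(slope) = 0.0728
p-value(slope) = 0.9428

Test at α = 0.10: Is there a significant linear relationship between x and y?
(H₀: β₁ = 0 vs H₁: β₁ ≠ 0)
Fail to reject H₀: p-value = 0.9428 ≥ α = 0.10. The linear relationship is not significant at the 10% level.

Hypothesis test for the slope coefficient:

H₀: β₁ = 0 (no linear relationship)
H₁: β₁ ≠ 0 (linear relationship exists)

Test statistic: t = β̂₁ / SE(β̂₁) = 0.0324 / 0.4451 = 0.0728

The p-value (0.9428) is the probability, under H₀, of a t-statistic at least as extreme as |t| = 0.0728 (two-sided, df = n − 2 = 16).

Decision rule: reject H₀ if p-value < α.
p-value = 0.9428 ≥ α = 0.10 → fail to reject H₀.

There is not sufficient evidence at the 10% significance level to conclude that a linear relationship exists between x and y.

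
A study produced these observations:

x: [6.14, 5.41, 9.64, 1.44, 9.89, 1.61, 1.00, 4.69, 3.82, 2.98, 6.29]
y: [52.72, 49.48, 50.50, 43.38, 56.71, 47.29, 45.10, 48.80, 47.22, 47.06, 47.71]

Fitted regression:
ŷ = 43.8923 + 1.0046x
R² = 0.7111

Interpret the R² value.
R² = 0.7111 means 71.11% of the variation in y is explained by the linear relationship with x. This indicates a strong fit.

The coefficient of determination R² is the fraction of the total variation in y that the fitted line accounts for.

Here R² = 0.7111:
- Explained: 71.11% of the variation in y
- Unexplained (residual): 100% − 71.11% = 28.89%
- Rule of thumb (below 0.3 weak; 0.3 to below 0.7 moderate; 0.7 and above strong) → strong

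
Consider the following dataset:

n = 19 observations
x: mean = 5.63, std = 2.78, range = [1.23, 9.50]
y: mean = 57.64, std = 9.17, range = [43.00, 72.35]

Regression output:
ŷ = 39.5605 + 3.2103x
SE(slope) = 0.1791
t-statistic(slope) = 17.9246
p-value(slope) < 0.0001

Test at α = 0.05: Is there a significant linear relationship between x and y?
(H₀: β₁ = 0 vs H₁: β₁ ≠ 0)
Since p-value < 0.0001 < α = 0.05, reject H₀ — the slope is significantly different from 0.

Hypothesis test for the slope coefficient:

H₀: β₁ = 0 (no linear relationship)
H₁: β₁ ≠ 0 (linear relationship exists)

Test statistic: t = β̂₁ / SE(β̂₁) = 3.2103 / 0.1791 = 17.9246

p < 0.0001: how often a slope estimate this far from 0 (in SE units) would arise by chance if β₁ were truly 0.

Decision rule: reject H₀ if p-value < α.
p-value < 0.0001 < α = 0.05 → reject H₀.

There is sufficient evidence at the 5% significance level to conclude that a linear relationship exists between x and y.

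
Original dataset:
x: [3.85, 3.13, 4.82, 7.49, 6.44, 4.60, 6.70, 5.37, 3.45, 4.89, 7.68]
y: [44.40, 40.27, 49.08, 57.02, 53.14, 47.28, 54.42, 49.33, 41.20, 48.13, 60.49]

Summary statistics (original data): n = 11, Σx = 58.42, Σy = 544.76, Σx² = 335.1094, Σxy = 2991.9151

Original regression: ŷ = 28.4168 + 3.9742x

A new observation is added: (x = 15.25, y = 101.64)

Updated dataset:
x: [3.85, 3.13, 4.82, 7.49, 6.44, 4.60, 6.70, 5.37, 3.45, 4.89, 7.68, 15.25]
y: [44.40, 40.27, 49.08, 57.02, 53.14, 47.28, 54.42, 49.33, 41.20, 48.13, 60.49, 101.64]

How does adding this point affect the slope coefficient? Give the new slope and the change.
Adding the point moves β₁ from 3.9742 to 4.9703, i.e. it increases by 0.9961 (+25.1%).

The new point has HIGH LEVERAGE: x = 15.25 is far from the original mean x̄ = 58.42/11 ≈ 5.31 (original range [3.13, 7.68]).

Step 1: Update the sums with the new point (n goes from 11 to 12)
Σx  = 58.42 + 15.25 = 73.67
Σy  = 544.76 + 101.64 = 646.40
Σx² = 335.1094 + 15.25² = 335.1094 + 232.5625 = 567.6719
Σxy = 2991.9151 + 15.25×101.64 = 2991.9151 + 1550.0100 = 4541.9251

Step 2: Recompute the slope with b₁ = (nΣxy − ΣxΣy) / (nΣx² − (Σx)²)
Numerator   = 12×4541.9251 − 73.67×646.40 = 54503.1012 − 47620.2880 = 6882.8132
Denominator = 12×567.6719 − 73.67² = 6812.0628 − 5427.2689 = 1384.7939
b₁(new) = 6882.8132 / 1384.7939 = 4.9703

(Same formula on the original sums: (11×2991.9151 − 58.42×544.76) / (11×335.1094 − 58.42²) = 1086.1869 / 273.3070 = 3.9742, matching the given fit.)

Step 3: Change in slope
Δβ₁ = 4.9703 − 3.9742 = +0.9961
Relative change = +0.9961 / 3.9742 × 100% = +25.1%
→ the slope increases when the point is added.

A high-leverage point only changes the slope if it is off the original line; here y = 101.64 is above the original trend, so the slope increases.
In practice: check such a point for data-entry or measurement error.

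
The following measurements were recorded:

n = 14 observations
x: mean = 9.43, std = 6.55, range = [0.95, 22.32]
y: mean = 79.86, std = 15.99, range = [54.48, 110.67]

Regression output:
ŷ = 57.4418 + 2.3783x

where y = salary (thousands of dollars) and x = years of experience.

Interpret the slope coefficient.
On average, salary is about 2.3783 thousand dollars higher for every extra year of experience.

The slope β₁ = 2.3783 gives the rate at which the fitted salary changes with experience.

Interpretation:
- Experience up by 1 year → predicted salary increases by 2.3783 thousand dollars
- The effect is assumed constant over the observed range of x (linearity)
- The slope describes association in these data, not necessarily a causal effect

The intercept β₀ = 57.4418 is the predicted salary when experience = 0; since the smallest observed x is 0.95, this is an extrapolation and mainly anchors the line.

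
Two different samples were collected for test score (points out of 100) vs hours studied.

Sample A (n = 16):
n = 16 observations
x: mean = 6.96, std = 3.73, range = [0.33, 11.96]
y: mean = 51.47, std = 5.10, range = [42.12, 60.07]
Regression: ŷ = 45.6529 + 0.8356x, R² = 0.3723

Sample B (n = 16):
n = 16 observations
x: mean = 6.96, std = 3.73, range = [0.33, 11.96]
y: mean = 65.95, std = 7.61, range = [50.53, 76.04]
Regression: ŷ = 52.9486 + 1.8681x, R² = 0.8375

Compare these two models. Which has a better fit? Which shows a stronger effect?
Model B has the better fit (R² = 0.8375 vs 0.3723). Model B shows the stronger effect (|β₁| = 1.8681 vs 0.8356).

Model Comparison:

Which explains more variance? (R²)
- Model A: R² = 0.3723 → 37.23% of variance in test score explained
- Model B: R² = 0.8375 → 83.75% of variance in test score explained
- 0.8375 > 0.3723 → Model B has the better fit

Effect size (slope magnitude):
- Model A: β₁ = 0.8356 → predicted test score rises 0.8356 points per additional hour of study time
- Model B: β₁ = 1.8681 → predicted test score rises 1.8681 points per additional hour of study time
- |0.8356| < |1.8681| → Model B shows the stronger marginal effect

Notes:
- R² measures how tightly points cluster around the line; β₁ measures how steep the line is — they answer different questions.
- A better fit (higher R²) doesn't necessarily mean a more important relationship.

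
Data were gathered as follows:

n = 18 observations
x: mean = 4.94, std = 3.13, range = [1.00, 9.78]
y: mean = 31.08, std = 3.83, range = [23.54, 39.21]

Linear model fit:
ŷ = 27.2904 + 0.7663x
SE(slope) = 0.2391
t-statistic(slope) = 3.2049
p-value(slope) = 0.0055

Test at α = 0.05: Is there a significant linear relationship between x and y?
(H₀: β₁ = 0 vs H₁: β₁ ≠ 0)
Since p-value = 0.0055 < α = 0.05, reject H₀ — the slope is significantly different from 0.

Hypothesis test for the slope coefficient:

H₀: β₁ = 0 (no linear relationship)
H₁: β₁ ≠ 0 (linear relationship exists)

Test statistic: t = β̂₁ / SE(β̂₁) = 0.7663 / 0.2391 = 3.2049

With df = 16, the two-sided p-value for |t| = 3.2049 is 0.0055.

Decision rule: reject H₀ if p-value < α.
p-value = 0.0055 < α = 0.05 → reject H₀.

Conclusion: the linear association between x and y is significant at the 5% level.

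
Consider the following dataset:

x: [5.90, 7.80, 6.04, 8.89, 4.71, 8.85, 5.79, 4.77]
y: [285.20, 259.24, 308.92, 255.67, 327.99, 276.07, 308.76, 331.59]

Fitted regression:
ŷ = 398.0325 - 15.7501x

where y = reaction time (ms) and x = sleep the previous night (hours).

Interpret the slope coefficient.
An increase of one hour in sleep is associated with a 15.7501 ms decrease in predicted reaction time.

The slope coefficient β₁ = -15.7501 represents the marginal effect of sleep on reaction time.

Interpretation:
- Sleep up by 1 hour → predicted reaction time decreases by 15.7501 ms
- This is a linear approximation: the same per-unit change is assumed across the whole observed x range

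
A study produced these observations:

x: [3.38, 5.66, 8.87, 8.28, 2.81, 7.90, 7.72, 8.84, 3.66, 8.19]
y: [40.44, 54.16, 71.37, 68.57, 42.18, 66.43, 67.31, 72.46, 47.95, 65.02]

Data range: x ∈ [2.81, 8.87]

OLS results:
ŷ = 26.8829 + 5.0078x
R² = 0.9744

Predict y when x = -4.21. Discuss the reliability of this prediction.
ŷ = 5.8001, but this is extrapolation (below the data range [2.81, 8.87]) and may be unreliable.

Prediction calculation:
ŷ = 26.8829 + 5.0078 × (-4.21)
ŷ = 5.8001

Reliability:
- Data range: x ∈ [2.81, 8.87]
- Prediction point: x = -4.21 is 7.02 units below the observed range → this is EXTRAPOLATION, not interpolation

Why that matters here:
- R² describes fit only over the sampled x values; it says nothing about behaviour beyond them
- Real relationships often flatten, saturate, or turn nonlinear at extremes
- There are no observations near this x to validate the fitted line there

Report the number if required, but flag clearly that it is an extrapolation.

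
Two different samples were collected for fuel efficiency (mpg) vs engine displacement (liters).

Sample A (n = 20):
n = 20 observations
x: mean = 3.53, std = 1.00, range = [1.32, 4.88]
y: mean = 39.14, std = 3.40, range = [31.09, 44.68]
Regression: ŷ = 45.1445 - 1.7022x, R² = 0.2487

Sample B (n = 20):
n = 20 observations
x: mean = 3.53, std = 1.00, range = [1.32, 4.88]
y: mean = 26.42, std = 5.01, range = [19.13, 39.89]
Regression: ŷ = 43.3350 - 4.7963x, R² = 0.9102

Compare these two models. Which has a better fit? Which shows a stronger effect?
Model B has the better fit (R² = 0.9102 vs 0.2487). Model B shows the stronger effect (|β₁| = 4.7963 vs 1.7022).

Model Comparison:

Fit — compare R²:
- Model A: R² = 0.2487 → 24.87% of variance in fuel efficiency explained
- Model B: R² = 0.9102 → 91.02% of variance in fuel efficiency explained
- 0.9102 > 0.2487 → Model B has the better fit

Which has the larger per-liter effect? (|β₁|)
- Model A: β₁ = -1.7022 → predicted fuel efficiency falls 1.7022 mpg per additional liter of engine displacement
- Model B: β₁ = -4.7963 → predicted fuel efficiency falls 4.7963 mpg per additional liter of engine displacement
- |-1.7022| < |-4.7963| → Model B shows the stronger marginal effect

Notes:
- The two samples could reflect different populations, time periods, or measurement quality.
- A steeper slope doesn't make a better model if the scatter around the line is large.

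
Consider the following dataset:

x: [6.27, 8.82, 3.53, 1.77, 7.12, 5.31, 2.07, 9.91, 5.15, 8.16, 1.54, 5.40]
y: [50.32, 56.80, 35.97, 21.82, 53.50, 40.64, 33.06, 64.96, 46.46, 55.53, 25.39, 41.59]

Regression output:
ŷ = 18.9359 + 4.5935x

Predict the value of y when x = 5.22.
ŷ = 42.9140

x = 5.22 lies inside the observed range [1.54, 9.91], so the fitted equation applies directly:

ŷ = 18.9359 + 4.5935 × 5.22
ŷ = 18.9359 + 23.9781
ŷ = 42.9140

This is the fitted mean response at that x — an individual observation would come with a wider prediction interval.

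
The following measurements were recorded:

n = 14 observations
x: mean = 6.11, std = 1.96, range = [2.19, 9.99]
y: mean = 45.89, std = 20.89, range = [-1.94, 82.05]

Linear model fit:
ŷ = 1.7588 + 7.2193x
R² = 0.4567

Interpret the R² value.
R² = 0.4567 means 45.67% of the variation in y is explained by the linear relationship with x. This indicates a moderate fit.

R² (coefficient of determination) measures the proportion of variance in y explained by the regression model.

Here R² = 0.4567:
- Explained: 45.67% of the variation in y
- Unexplained (residual): 100% − 45.67% = 54.33%
- Rule of thumb (below 0.3 weak; 0.3 to below 0.7 moderate; 0.7 and above strong) → moderate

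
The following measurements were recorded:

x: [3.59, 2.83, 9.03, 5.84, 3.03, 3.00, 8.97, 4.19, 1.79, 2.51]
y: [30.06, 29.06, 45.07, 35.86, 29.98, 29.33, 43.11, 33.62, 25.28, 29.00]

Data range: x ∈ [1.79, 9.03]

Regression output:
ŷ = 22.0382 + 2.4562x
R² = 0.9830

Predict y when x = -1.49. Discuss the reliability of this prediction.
ŷ = 18.3785 (extrapolation — x = -1.49 lies outside [1.79, 9.03], so reliability is low).

Prediction calculation:
ŷ = 22.0382 + 2.4562 × (-1.49)
ŷ = 18.3785

Reliability:
- Data range: x ∈ [1.79, 9.03]
- Prediction point: x = -1.49 is 3.28 units below the observed range → this is EXTRAPOLATION, not interpolation

Why that matters here:
- The standard error of prediction grows with (x − x̄)², and x = -1.49 is far from x̄ = 4.48
- R² describes fit only over the sampled x values; it says nothing about behaviour beyond them

The R² = 0.9830 only validates the fit within [1.79, 9.03]; treat ŷ = 18.3785 with caution.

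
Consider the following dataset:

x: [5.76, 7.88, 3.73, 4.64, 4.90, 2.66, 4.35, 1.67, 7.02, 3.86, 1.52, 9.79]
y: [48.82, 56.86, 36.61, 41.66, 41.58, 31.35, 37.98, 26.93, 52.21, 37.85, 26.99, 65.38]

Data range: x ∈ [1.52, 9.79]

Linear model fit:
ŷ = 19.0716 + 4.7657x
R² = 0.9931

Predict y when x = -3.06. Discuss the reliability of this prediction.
The equation gives ŷ = 4.4886; however x = -3.06 is 4.58 units below the observed range, so this extrapolated value should not be trusted.

Prediction calculation:
ŷ = 19.0716 + 4.7657 × (-3.06)
ŷ = 4.4886

Reliability:
- Data range: x ∈ [1.52, 9.79]
- Prediction point: x = -3.06 is 4.58 units below the observed range → this is EXTRAPOLATION, not interpolation

Why that matters here:
- Real relationships often flatten, saturate, or turn nonlinear at extremes
- The linear relationship may not hold outside the observed range

A defensible statement: 'if the linear trend continued to x = -3.06, y would be about 4.4886' — the premise is untested.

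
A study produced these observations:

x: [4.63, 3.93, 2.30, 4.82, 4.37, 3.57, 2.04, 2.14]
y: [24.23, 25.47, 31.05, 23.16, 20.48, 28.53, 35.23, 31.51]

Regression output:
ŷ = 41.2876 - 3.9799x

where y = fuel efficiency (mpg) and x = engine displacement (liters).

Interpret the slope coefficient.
For each additional liter of engine displacement, predicted fuel efficiency decreases by approximately 3.9799 mpg.

The slope coefficient β₁ = -3.9799 represents the marginal effect of engine displacement on fuel efficiency.

Interpretation:
- Engine displacement up by 1 liter → predicted fuel efficiency decreases by 3.9799 mpg
- This is a linear approximation: the same per-unit change is assumed across the whole observed x range

(β₀ = 41.2876 is the fitted value at x = 0 and is not part of the slope interpretation.)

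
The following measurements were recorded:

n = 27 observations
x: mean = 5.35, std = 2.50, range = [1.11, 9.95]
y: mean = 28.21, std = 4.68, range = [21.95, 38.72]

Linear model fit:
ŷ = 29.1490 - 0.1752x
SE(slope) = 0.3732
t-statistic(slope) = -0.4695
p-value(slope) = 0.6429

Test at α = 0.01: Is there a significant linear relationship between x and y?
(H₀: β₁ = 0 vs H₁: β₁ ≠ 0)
Fail to reject H₀: p-value = 0.6429 ≥ α = 0.01. The linear relationship is not significant at the 1% level.

Hypothesis test for the slope coefficient:

H₀: β₁ = 0 (no linear relationship)
H₁: β₁ ≠ 0 (linear relationship exists)

Test statistic: t = β̂₁ / SE(β̂₁) = -0.1752 / 0.3732 = -0.4695

The p-value (0.6429) is the probability, under H₀, of a t-statistic at least as extreme as |t| = 0.4695 (two-sided, df = n − 2 = 25).

Decision rule: reject H₀ if p-value < α.
p-value = 0.6429 ≥ α = 0.01 → fail to reject H₀.

Conclusion: the linear association between x and y is not significant at the 1% level.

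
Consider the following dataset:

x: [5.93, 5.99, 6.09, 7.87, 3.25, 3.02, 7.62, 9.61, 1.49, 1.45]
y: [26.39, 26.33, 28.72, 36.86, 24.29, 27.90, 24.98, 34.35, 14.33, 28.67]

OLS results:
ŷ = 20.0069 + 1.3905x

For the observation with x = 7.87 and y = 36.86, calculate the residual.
Residual = 5.9099

The residual is the difference between the actual value and the predicted value:

Residual = y - ŷ

Step 1: Calculate predicted value
ŷ = 20.0069 + 1.3905 × 7.87
ŷ = 30.9501

Step 2: Calculate residual
Residual = 36.86 - 30.9501
Residual = 5.9099

The residual is positive, so the observed y = 36.86 sits above the regression line (the line underestimates it by 5.9099).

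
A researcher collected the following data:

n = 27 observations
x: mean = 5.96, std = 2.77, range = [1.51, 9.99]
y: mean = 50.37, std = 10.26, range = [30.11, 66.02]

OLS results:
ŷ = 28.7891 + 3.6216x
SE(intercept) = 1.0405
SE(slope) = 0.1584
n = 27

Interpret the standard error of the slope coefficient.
The slope 3.6216 is pinned down to within about ±0.1584 (one SE) by these data — relative uncertainty 4.4%, i.e. precise.

SE(β̂₁) = 0.1584 says: if we drew many samples of n = 27 from the same population and refit each time, the fitted slopes would scatter with a standard deviation of roughly 0.1584 around the true β₁.

Relative precision:
- SE / |β̂₁| = 0.1584 / 3.6216 = 4.4%
- Rule of thumb (under 20%: precise; 20% to under 50%: moderately precise; 50% or more: imprecise) → precise

Rough 95% range (±2 SE): 3.6216 ± 0.3168 → (3.3048, 3.9384).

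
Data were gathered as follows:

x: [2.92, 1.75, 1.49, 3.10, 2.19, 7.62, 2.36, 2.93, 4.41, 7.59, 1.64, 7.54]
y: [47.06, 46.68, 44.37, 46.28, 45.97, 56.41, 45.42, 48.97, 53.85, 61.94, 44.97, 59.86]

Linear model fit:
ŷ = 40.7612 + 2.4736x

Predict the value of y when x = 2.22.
ŷ = 46.2526

To predict y for x = 2.22, substitute into the regression equation:

ŷ = 40.7612 + 2.4736 × 2.22
ŷ = 40.7612 + 5.4914
ŷ = 46.2526

This is the fitted mean response at that x — an individual observation would come with a wider prediction interval.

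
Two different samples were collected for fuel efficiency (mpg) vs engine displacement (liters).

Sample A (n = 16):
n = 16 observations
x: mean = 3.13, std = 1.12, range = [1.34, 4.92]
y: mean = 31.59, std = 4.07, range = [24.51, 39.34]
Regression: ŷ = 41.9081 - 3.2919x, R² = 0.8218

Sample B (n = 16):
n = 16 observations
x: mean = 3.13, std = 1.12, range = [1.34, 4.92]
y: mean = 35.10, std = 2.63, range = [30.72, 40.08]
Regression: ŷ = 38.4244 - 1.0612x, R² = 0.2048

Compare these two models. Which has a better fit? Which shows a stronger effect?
Model A has the better fit (R² = 0.8218 vs 0.2048). Model A shows the stronger effect (|β₁| = 3.2919 vs 1.0612).

Model Comparison:

Goodness of fit (R²):
- Model A: R² = 0.8218 → 82.18% of variance in fuel efficiency explained
- Model B: R² = 0.2048 → 20.48% of variance in fuel efficiency explained
- 0.8218 > 0.2048 → Model A has the better fit

Effect size (slope magnitude):
- Model A: β₁ = -3.2919 → predicted fuel efficiency falls 3.2919 mpg per additional liter of engine displacement
- Model B: β₁ = -1.0612 → predicted fuel efficiency falls 1.0612 mpg per additional liter of engine displacement
- |-3.2919| > |-1.0612| → Model A shows the stronger marginal effect

Notes:
- A steeper slope doesn't make a better model if the scatter around the line is large.
- The two samples could reflect different populations, time periods, or measurement quality.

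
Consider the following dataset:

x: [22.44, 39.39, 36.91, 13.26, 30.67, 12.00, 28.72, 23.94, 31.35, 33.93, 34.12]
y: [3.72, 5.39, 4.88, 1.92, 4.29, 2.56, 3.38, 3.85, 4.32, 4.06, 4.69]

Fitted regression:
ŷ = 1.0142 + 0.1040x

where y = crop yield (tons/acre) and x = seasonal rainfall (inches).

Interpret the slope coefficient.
For each additional inch of rainfall, predicted crop yield increases by approximately 0.1040 tons/acre.

The slope β₁ = 0.1040 gives the rate at which the fitted crop yield changes with rainfall.

Interpretation:
- Rainfall up by 1 inch → predicted crop yield increases by 0.1040 tons/acre
- This is a linear approximation: the same per-unit change is assumed across the whole observed x range

(β₀ = 1.0142 is the fitted value at x = 0 and is not part of the slope interpretation.)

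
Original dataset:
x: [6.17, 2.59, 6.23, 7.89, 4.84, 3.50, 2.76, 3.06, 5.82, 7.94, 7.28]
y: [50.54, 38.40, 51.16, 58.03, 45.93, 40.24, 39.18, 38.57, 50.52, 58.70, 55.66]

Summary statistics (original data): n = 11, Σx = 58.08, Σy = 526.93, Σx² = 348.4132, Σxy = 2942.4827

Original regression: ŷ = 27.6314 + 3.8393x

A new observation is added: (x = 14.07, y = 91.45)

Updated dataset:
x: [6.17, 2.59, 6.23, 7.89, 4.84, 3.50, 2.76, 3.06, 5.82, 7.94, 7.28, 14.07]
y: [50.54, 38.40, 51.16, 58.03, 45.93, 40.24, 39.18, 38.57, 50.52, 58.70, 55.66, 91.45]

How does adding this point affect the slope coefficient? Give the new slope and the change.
Adding the point moves β₁ from 3.8393 to 4.5407, i.e. it increases by 0.7014 (+18.3%).

The new point has HIGH LEVERAGE: x = 14.07 is far from the original mean x̄ = 58.08/11 ≈ 5.28 (original range [2.59, 7.94]).

Step 1: Update the sums with the new point (n goes from 11 to 12)
Σx  = 58.08 + 14.07 = 72.15
Σy  = 526.93 + 91.45 = 618.38
Σx² = 348.4132 + 14.07² = 348.4132 + 197.9649 = 546.3781
Σxy = 2942.4827 + 14.07×91.45 = 2942.4827 + 1286.7015 = 4229.1842

Step 2: Recompute the slope with b₁ = (nΣxy − ΣxΣy) / (nΣx² − (Σx)²)
Numerator   = 12×4229.1842 − 72.15×618.38 = 50750.2104 − 44616.1170 = 6134.0934
Denominator = 12×546.3781 − 72.15² = 6556.5372 − 5205.6225 = 1350.9147
b₁(new) = 6134.0934 / 1350.9147 = 4.5407

(Same formula on the original sums: (11×2942.4827 − 58.08×526.93) / (11×348.4132 − 58.08²) = 1763.2153 / 459.2588 = 3.8393, matching the given fit.)

Step 3: Change in slope
Δβ₁ = 4.5407 − 3.8393 = +0.7014
Relative change = +0.7014 / 3.8393 × 100% = +18.3%
→ the slope increases when the point is added.

Because the point sits above the extension of the original line at a high-leverage x, it tilts the fit up.
In practice: examine leverage (hᵢ) and Cook's distance rather than deleting it automatically; investigate whether it comes from the same population as the rest of the sample.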